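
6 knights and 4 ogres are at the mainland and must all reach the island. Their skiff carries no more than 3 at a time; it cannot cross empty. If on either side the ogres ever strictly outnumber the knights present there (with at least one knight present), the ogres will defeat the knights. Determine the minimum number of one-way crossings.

9

Counting alone: each trip to the island takes at most 3 across and each return brings at least 1 back, so after t trips out (and t−1 returns) at most 3t − (t−1) of the 10 are across; that first reaches 10 at t = 5, so at least 9 crossings are needed.
The plan below uses exactly 9 crossings, so it is optimal:
1. 2 ogres → the island.  (the mainland: 6K 2O; the island: 0K 2O)
2. 1 ogre ← the mainland.  (the mainland: 6K 3O; the island: 0K 1O)
3. 3 ogres → the island.  (the mainland: 6K 0O; the island: 0K 4O)
4. 1 ogre ← the mainland.  (the mainland: 6K 1O; the island: 0K 3O)
5. 3 knights → the island.  (the mainland: 3K 1O; the island: 3K 3O)
6. 1 ogre ← the mainland.  (the mainland: 3K 2O; the island: 3K 2O)
7. 1 knight and 2 ogres → the island.  (the mainland: 2K 0O; the island: 4K 4O)
8. 1 ogre ← the mainland.  (the mainland: 2K 1O; the island: 4K 3O)
9. 2 knights and 1 ogre → the island.  (the mainland: 0K 0O; the island: 6K 4O)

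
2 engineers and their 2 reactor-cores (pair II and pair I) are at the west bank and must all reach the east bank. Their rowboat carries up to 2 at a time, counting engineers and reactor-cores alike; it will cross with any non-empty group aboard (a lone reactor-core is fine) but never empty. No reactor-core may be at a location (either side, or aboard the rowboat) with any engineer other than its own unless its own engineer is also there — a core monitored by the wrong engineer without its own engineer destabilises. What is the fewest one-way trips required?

5

Counting alone: each trip to the east bank takes at most 2 across and each return brings at least 1 back, so after t trips out (and t−1 returns) at most 2t − (t−1) of the 4 are across; that first reaches 4 at t = 3, so at least 5 crossings are needed.
The plan below uses exactly 5 crossings, so it is optimal:
1. engineer II and reactor-core II cross → the east bank.
2. engineer II crosses ← the west bank.
3. engineer I and engineer II cross → the east bank.
4. engineer I crosses ← the west bank.
5. engineer I and reactor-core I cross → the east bank.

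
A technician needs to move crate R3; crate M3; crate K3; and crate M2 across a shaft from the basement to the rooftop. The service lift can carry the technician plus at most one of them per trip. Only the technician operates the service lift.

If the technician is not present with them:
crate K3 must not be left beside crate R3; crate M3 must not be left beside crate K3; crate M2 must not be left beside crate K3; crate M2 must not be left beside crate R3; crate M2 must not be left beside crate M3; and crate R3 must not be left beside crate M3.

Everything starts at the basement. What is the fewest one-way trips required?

Whatever the first load, the items left behind include a forbidden pair without the technician. No opening move is safe, so no plan exists.

impossible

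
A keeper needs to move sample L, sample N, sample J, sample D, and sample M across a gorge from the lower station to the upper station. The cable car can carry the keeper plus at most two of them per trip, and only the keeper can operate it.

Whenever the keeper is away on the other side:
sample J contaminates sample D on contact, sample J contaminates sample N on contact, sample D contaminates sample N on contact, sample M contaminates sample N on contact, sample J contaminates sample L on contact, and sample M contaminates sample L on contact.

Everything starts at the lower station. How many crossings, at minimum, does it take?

Whatever the first load, the items left behind include a forbidden pair without the keeper. No opening move is safe, so no plan exists.

impossible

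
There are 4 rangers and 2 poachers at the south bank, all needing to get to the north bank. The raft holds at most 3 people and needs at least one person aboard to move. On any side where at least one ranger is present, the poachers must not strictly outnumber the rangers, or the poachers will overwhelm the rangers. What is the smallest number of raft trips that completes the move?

Counting alone: each trip to the north bank takes at most 3 across and each return brings at least 1 back, so after t trips out (and t−1 returns) at most 3t − (t−1) of the 6 are across; that first reaches 6 at t = 3, so at least 5 crossings are needed.
The plan below uses exactly 5 crossings, so it is optimal:
1. 2 poachers → the north bank.  (the south bank: 4R 0P; the north bank: 0R 2P)
2. 1 poacher ← the south bank.  (the south bank: 4R 1P; the north bank: 0R 1P)
3. 2 rangers and 1 poacher → the north bank.  (the south bank: 2R 0P; the north bank: 2R 2P)
4. 1 poacher ← the south bank.  (the south bank: 2R 1P; the north bank: 2R 1P)
5. 2 rangers and 1 poacher → the north bank.  (the south bank: 0R 0P; the north bank: 4R 2P)

5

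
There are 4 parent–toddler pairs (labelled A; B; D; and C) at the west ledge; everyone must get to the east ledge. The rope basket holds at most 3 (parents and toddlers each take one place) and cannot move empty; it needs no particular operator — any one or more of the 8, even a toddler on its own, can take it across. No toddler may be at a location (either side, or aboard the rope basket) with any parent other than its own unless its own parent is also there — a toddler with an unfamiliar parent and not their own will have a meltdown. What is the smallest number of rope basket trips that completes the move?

Counting alone: each trip to the east ledge takes at most 3 across and each return brings at least 1 back, so after t trips out (and t−1 returns) at most 3t − (t−1) of the 8 are across; that first reaches 8 at t = 4, so at least 7 crossings are needed.
The safety rule pushes this higher. Following every safe sequence of crossings, the most of the 8 that can be at the east ledge as the rope basket arrives there on crossing 7 is 7 — never all 8.
So no plan with fewer than 9 crossings exists, and this one achieves 9:
1. parent A and toddler A cross → the east ledge.
2. parent A crosses ← the west ledge.
3. parent A, parent B, and toddler B cross → the east ledge.
4. parent A and toddler A cross ← the west ledge.
5. parent A, parent C, and parent D cross → the east ledge.
6. toddler B crosses ← the west ledge.
7. toddler A and toddler B cross → the east ledge.
8. toddler A crosses ← the west ledge.
9. toddler A, toddler C, and toddler D cross → the east ledge.

9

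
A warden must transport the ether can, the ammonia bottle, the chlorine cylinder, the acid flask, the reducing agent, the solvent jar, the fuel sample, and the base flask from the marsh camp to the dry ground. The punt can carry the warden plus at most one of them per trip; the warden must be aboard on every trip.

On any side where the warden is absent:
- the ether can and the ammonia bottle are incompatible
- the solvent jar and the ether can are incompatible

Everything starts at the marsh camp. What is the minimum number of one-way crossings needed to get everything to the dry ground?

Counting alone: the warden can take at most 1 across per trip to the dry ground, so moving all 8 needs at least 8 loaded trips out, with a return between consecutive ones — at least 15 crossings.
The safety rule pushes this higher. Following every safe sequence of crossings, the most of the 8 that can be at the dry ground as the punt arrives there on crossing 15 is 7 — never all 8.
So no plan with fewer than 17 crossings exists, and this one achieves 17:
1. Warden goes to the dry ground with the ether can.  [the marsh camp: the acid flask, the ammonia bottle, the base flask, the chlorine cylinder, the fuel sample, the reducing agent, the solvent jar | the dry ground: the ether can]
2. Warden goes back to the marsh camp alone.  [the marsh camp: the acid flask, the ammonia bottle, the base flask, the chlorine cylinder, the fuel sample, the reducing agent, the solvent jar | the dry ground: the ether can]
3. Warden goes to the dry ground with the ammonia bottle.  [the marsh camp: the acid flask, the base flask, the chlorine cylinder, the fuel sample, the reducing agent, the solvent jar | the dry ground: the ammonia bottle, the ether can]
4. Warden goes back to the marsh camp with the ether can.  [the marsh camp: the acid flask, the base flask, the chlorine cylinder, the ether can, the fuel sample, the reducing agent, the solvent jar | the dry ground: the ammonia bottle]
5. Warden goes to the dry ground with the solvent jar.  [the marsh camp: the acid flask, the base flask, the chlorine cylinder, the ether can, the fuel sample, the reducing agent | the dry ground: the ammonia bottle, the solvent jar]
6. Warden goes back to the marsh camp alone.  [the marsh camp: the acid flask, the base flask, the chlorine cylinder, the ether can, the fuel sample, the reducing agent | the dry ground: the ammonia bottle, the solvent jar]
7. Warden goes to the dry ground with the chlorine cylinder.  [the marsh camp: the acid flask, the base flask, the ether can, the fuel sample, the reducing agent | the dry ground: the ammonia bottle, the chlorine cylinder, the solvent jar]
8. Warden goes back to the marsh camp alone.  [the marsh camp: the acid flask, the base flask, the ether can, the fuel sample, the reducing agent | the dry ground: the ammonia bottle, the chlorine cylinder, the solvent jar]
9. Warden goes to the dry ground with the acid flask.  [the marsh camp: the base flask, the ether can, the fuel sample, the reducing agent | the dry ground: the acid flask, the ammonia bottle, the chlorine cylinder, the solvent jar]
10. Warden goes back to the marsh camp alone.  [the marsh camp: the base flask, the ether can, the fuel sample, the reducing agent | the dry ground: the acid flask, the ammonia bottle, the chlorine cylinder, the solvent jar]
11. Warden goes to the dry ground with the reducing agent.  [the marsh camp: the base flask, the ether can, the fuel sample | the dry ground: the acid flask, the ammonia bottle, the chlorine cylinder, the reducing agent, the solvent jar]
12. Warden goes back to the marsh camp alone.  [the marsh camp: the base flask, the ether can, the fuel sample | the dry ground: the acid flask, the ammonia bottle, the chlorine cylinder, the reducing agent, the solvent jar]
13. Warden goes to the dry ground with the fuel sample.  [the marsh camp: the base flask, the ether can | the dry ground: the acid flask, the ammonia bottle, the chlorine cylinder, the fuel sample, the reducing agent, the solvent jar]
14. Warden goes back to the marsh camp alone.  [the marsh camp: the base flask, the ether can | the dry ground: the acid flask, the ammonia bottle, the chlorine cylinder, the fuel sample, the reducing agent, the solvent jar]
15. Warden goes to the dry ground with the base flask.  [the marsh camp: the ether can | the dry ground: the acid flask, the ammonia bottle, the base flask, the chlorine cylinder, the fuel sample, the reducing agent, the solvent jar]
16. Warden goes back to the marsh camp alone.  [the marsh camp: the ether can | the dry ground: the acid flask, the ammonia bottle, the base flask, the chlorine cylinder, the fuel sample, the reducing agent, the solvent jar]
17. Warden goes to the dry ground with the ether can.  [the marsh camp: — | the dry ground: the acid flask, the ammonia bottle, the base flask, the chlorine cylinder, the ether can, the fuel sample, the reducing agent, the solvent jar]

17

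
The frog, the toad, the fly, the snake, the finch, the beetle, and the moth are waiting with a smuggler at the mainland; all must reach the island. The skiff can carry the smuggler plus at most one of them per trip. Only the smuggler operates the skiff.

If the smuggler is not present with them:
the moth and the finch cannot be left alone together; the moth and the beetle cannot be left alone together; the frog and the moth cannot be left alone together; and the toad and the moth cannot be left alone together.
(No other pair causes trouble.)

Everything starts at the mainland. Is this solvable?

No

Following every safe sequence of crossings from the start, the most of the 7 that can be at the island as the skiff arrives there on crossings 1, 3, 5, 7 is 1, 2, 3, 4 respectively; the best ever achieved is 4 of 7.
From crossing 9 on, no configuration arises that was not already reachable earlier: only 44 distinct safe configurations (who is on which side, and where the skiff is) can ever be reached, none of them has everyone across, and every continuation just revisits them. So no valid plan exists.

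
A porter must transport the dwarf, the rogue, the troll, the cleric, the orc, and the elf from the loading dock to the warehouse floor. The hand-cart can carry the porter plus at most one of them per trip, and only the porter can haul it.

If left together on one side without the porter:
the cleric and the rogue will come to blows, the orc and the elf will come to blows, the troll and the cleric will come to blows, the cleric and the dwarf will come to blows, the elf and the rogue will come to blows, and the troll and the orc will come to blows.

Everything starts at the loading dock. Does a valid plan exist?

Whatever the first load, the items left behind include a forbidden pair without the porter. No opening move is safe, so no plan exists.

No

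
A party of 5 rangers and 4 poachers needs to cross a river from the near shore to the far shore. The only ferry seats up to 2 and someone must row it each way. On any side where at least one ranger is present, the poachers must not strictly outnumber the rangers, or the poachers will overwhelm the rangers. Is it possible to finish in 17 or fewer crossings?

Yes — this plan uses 15 crossings (≤ 17):
1. 2 poachers → the far shore.  (the near shore: 5R 2P; the far shore: 0R 2P)
2. 1 poacher ← the near shore.  (the near shore: 5R 3P; the far shore: 0R 1P)
3. 2 poachers → the far shore.  (the near shore: 5R 1P; the far shore: 0R 3P)
4. 1 poacher ← the near shore.  (the near shore: 5R 2P; the far shore: 0R 2P)
5. 2 rangers → the far shore.  (the near shore: 3R 2P; the far shore: 2R 2P)
6. 1 poacher ← the near shore.  (the near shore: 3R 3P; the far shore: 2R 1P)
7. 1 ranger and 1 poacher → the far shore.  (the near shore: 2R 2P; the far shore: 3R 2P)
8. 1 ranger ← the near shore.  (the near shore: 3R 2P; the far shore: 2R 2P)
9. 1 ranger and 1 poacher → the far shore.  (the near shore: 2R 1P; the far shore: 3R 3P)
10. 1 poacher ← the near shore.  (the near shore: 2R 2P; the far shore: 3R 2P)
11. 1 ranger and 1 poacher → the far shore.  (the near shore: 1R 1P; the far shore: 4R 3P)
12. 1 ranger ← the near shore.  (the near shore: 2R 1P; the far shore: 3R 3P)
13. 1 ranger and 1 poacher → the far shore.  (the near shore: 1R 0P; the far shore: 4R 4P)
14. 1 poacher ← the near shore.  (the near shore: 1R 1P; the far shore: 4R 3P)
15. 1 ranger and 1 poacher → the far shore.  (the near shore: 0R 0P; the far shore: 5R 4P)

Yes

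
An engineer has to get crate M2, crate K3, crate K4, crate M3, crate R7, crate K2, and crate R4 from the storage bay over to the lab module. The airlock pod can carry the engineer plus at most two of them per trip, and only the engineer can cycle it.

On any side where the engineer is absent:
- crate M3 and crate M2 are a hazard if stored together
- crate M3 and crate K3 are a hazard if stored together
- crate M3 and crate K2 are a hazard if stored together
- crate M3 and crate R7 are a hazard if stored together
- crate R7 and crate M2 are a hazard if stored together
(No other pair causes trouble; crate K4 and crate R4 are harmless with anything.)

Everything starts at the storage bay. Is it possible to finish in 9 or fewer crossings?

Counting alone: the engineer can take at most 2 across per trip to the lab module, so moving all 7 needs at least 4 loaded trips out, with a return between consecutive ones — at least 7 crossings.
The safety rule pushes this higher. Following every safe sequence of crossings, the most of the 7 that can be at the lab module as the airlock pod arrives there on crossings 7, 9 is 5, 6 respectively — never all 7.
So the move cannot be finished within 9 crossings. (The shortest complete plan takes 11:)
1. Engineer goes to the lab module with crate M2 and crate M3.
2. Engineer goes back to the storage bay with crate M2.
3. Engineer goes to the lab module with crate K3 and crate M2.
4. Engineer goes back to the storage bay with crate M3.
5. Engineer goes to the lab module with crate K4 and crate M3.
6. Engineer goes back to the storage bay with crate M3.
7. Engineer goes to the lab module with crate K2 and crate M3.
8. Engineer goes back to the storage bay with crate M3.
9. Engineer goes to the lab module with crate M3 and crate R4.
10. Engineer goes back to the storage bay with crate M3.
11. Engineer goes to the lab module with crate M3 and crate R7.

No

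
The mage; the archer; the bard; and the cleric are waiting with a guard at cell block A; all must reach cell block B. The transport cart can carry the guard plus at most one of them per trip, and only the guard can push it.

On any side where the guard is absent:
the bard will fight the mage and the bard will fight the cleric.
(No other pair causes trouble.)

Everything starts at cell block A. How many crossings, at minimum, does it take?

Counting alone: the guard can take at most 1 across per trip to cell block B, so moving all 4 needs at least 4 loaded trips out, with a return between consecutive ones — at least 7 crossings.
The safety rule pushes this higher. Following every safe sequence of crossings, the most of the 4 that can be at cell block B as the transport cart arrives there on crossing 7 is 3 — never all 4.
So no plan with fewer than 9 crossings exists, and this one achieves 9:
1. Guard goes to cell block B with the bard.  [cell block A: the archer, the cleric, the mage | cell block B: the bard]
2. Guard goes back to cell block A alone.  [cell block A: the archer, the cleric, the mage | cell block B: the bard]
3. Guard goes to cell block B with the mage.  [cell block A: the archer, the cleric | cell block B: the bard, the mage]
4. Guard goes back to cell block A with the bard.  [cell block A: the archer, the bard, the cleric | cell block B: the mage]
5. Guard goes to cell block B with the cleric.  [cell block A: the archer, the bard | cell block B: the cleric, the mage]
6. Guard goes back to cell block A alone.  [cell block A: the archer, the bard | cell block B: the cleric, the mage]
7. Guard goes to cell block B with the archer.  [cell block A: the bard | cell block B: the archer, the cleric, the mage]
8. Guard goes back to cell block A alone.  [cell block A: the bard | cell block B: the archer, the cleric, the mage]
9. Guard goes to cell block B with the bard.  [cell block A: — | cell block B: the archer, the bard, the cleric, the mage]

9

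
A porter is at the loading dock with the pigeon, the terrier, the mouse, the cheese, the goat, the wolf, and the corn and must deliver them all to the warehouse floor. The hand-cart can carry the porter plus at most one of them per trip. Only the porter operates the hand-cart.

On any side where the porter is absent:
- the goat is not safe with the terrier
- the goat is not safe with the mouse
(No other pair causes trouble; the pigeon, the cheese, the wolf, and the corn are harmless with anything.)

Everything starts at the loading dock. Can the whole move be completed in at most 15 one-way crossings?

Yes

Yes — this plan uses 15 crossings (≤ 15):
1. Porter goes to the warehouse floor with the goat.  [the loading dock: the cheese, the corn, the mouse, the pigeon, the terrier, the wolf | the warehouse floor: the goat]
2. Porter goes back to the loading dock alone.  [the loading dock: the cheese, the corn, the mouse, the pigeon, the terrier, the wolf | the warehouse floor: the goat]
3. Porter goes to the warehouse floor with the pigeon.  [the loading dock: the cheese, the corn, the mouse, the terrier, the wolf | the warehouse floor: the goat, the pigeon]
4. Porter goes back to the loading dock alone.  [the loading dock: the cheese, the corn, the mouse, the terrier, the wolf | the warehouse floor: the goat, the pigeon]
5. Porter goes to the warehouse floor with the terrier.  [the loading dock: the cheese, the corn, the mouse, the wolf | the warehouse floor: the goat, the pigeon, the terrier]
6. Porter goes back to the loading dock with the goat.  [the loading dock: the cheese, the corn, the goat, the mouse, the wolf | the warehouse floor: the pigeon, the terrier]
7. Porter goes to the warehouse floor with the mouse.  [the loading dock: the cheese, the corn, the goat, the wolf | the warehouse floor: the mouse, the pigeon, the terrier]
8. Porter goes back to the loading dock alone.  [the loading dock: the cheese, the corn, the goat, the wolf | the warehouse floor: the mouse, the pigeon, the terrier]
9. Porter goes to the warehouse floor with the cheese.  [the loading dock: the corn, the goat, the wolf | the warehouse floor: the cheese, the mouse, the pigeon, the terrier]
10. Porter goes back to the loading dock alone.  [the loading dock: the corn, the goat, the wolf | the warehouse floor: the cheese, the mouse, the pigeon, the terrier]
11. Porter goes to the warehouse floor with the wolf.  [the loading dock: the corn, the goat | the warehouse floor: the cheese, the mouse, the pigeon, the terrier, the wolf]
12. Porter goes back to the loading dock alone.  [the loading dock: the corn, the goat | the warehouse floor: the cheese, the mouse, the pigeon, the terrier, the wolf]
13. Porter goes to the warehouse floor with the corn.  [the loading dock: the goat | the warehouse floor: the cheese, the corn, the mouse, the pigeon, the terrier, the wolf]
14. Porter goes back to the loading dock alone.  [the loading dock: the goat | the warehouse floor: the cheese, the corn, the mouse, the pigeon, the terrier, the wolf]
15. Porter goes to the warehouse floor with the goat.  [the loading dock: — | the warehouse floor: the cheese, the corn, the goat, the mouse, the pigeon, the terrier, the wolf]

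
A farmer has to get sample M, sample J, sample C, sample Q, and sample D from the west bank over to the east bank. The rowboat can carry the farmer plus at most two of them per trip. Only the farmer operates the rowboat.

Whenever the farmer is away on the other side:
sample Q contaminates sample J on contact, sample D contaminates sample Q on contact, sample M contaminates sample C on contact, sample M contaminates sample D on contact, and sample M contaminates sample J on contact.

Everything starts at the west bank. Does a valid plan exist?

Yes

1. Farmer goes to the east bank with sample M and sample Q.  [the west bank: sample C, sample D, sample J | the east bank: sample M, sample Q]
2. Farmer goes back to the west bank alone.  [the west bank: sample C, sample D, sample J | the east bank: sample M, sample Q]
3. Farmer goes to the east bank with sample J.  [the west bank: sample C, sample D | the east bank: sample J, sample M, sample Q]
4. Farmer goes back to the west bank with sample M and sample Q.  [the west bank: sample C, sample D, sample M, sample Q | the east bank: sample J]
5. Farmer goes to the east bank with sample C and sample D.  [the west bank: sample M, sample Q | the east bank: sample C, sample D, sample J]
6. Farmer goes back to the west bank alone.  [the west bank: sample M, sample Q | the east bank: sample C, sample D, sample J]
7. Farmer goes to the east bank with sample M and sample Q.  [the west bank: — | the east bank: sample C, sample D, sample J, sample M, sample Q]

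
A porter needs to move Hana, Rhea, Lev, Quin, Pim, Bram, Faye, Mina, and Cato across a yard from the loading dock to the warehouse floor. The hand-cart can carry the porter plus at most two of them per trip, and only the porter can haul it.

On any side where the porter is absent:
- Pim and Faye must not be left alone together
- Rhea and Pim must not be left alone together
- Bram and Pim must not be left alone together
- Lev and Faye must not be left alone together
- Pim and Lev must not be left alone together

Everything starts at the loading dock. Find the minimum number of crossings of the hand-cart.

Counting alone: the porter can take at most 2 across per trip to the warehouse floor, so moving all 9 needs at least 5 loaded trips out, with a return between consecutive ones — at least 9 crossings.
The safety rule pushes this higher. Following every safe sequence of crossings, the most of the 9 that can be at the warehouse floor as the hand-cart arrives there on crossings 9, 11, 13 is 6, 7, 8 respectively — never all 9.
So no plan with fewer than 15 crossings exists, and this one achieves 15:
1. Porter goes to the warehouse floor with Lev and Pim.  [the loading dock: Bram, Cato, Faye, Hana, Mina, Quin, Rhea | the warehouse floor: Lev, Pim]
2. Porter goes back to the loading dock with Lev.  [the loading dock: Bram, Cato, Faye, Hana, Lev, Mina, Quin, Rhea | the warehouse floor: Pim]
3. Porter goes to the warehouse floor with Hana and Lev.  [the loading dock: Bram, Cato, Faye, Mina, Quin, Rhea | the warehouse floor: Hana, Lev, Pim]
4. Porter goes back to the loading dock with Lev.  [the loading dock: Bram, Cato, Faye, Lev, Mina, Quin, Rhea | the warehouse floor: Hana, Pim]
5. Porter goes to the warehouse floor with Lev and Rhea.  [the loading dock: Bram, Cato, Faye, Mina, Quin | the warehouse floor: Hana, Lev, Pim, Rhea]
6. Porter goes back to the loading dock with Pim.  [the loading dock: Bram, Cato, Faye, Mina, Pim, Quin | the warehouse floor: Hana, Lev, Rhea]
7. Porter goes to the warehouse floor with Pim and Quin.  [the loading dock: Bram, Cato, Faye, Mina | the warehouse floor: Hana, Lev, Pim, Quin, Rhea]
8. Porter goes back to the loading dock with Pim.  [the loading dock: Bram, Cato, Faye, Mina, Pim | the warehouse floor: Hana, Lev, Quin, Rhea]
9. Porter goes to the warehouse floor with Bram and Pim.  [the loading dock: Cato, Faye, Mina | the warehouse floor: Bram, Hana, Lev, Pim, Quin, Rhea]
10. Porter goes back to the loading dock with Pim.  [the loading dock: Cato, Faye, Mina, Pim | the warehouse floor: Bram, Hana, Lev, Quin, Rhea]
11. Porter goes to the warehouse floor with Mina and Pim.  [the loading dock: Cato, Faye | the warehouse floor: Bram, Hana, Lev, Mina, Pim, Quin, Rhea]
12. Porter goes back to the loading dock with Pim.  [the loading dock: Cato, Faye, Pim | the warehouse floor: Bram, Hana, Lev, Mina, Quin, Rhea]
13. Porter goes to the warehouse floor with Cato and Pim.  [the loading dock: Faye | the warehouse floor: Bram, Cato, Hana, Lev, Mina, Pim, Quin, Rhea]
14. Porter goes back to the loading dock with Pim.  [the loading dock: Faye, Pim | the warehouse floor: Bram, Cato, Hana, Lev, Mina, Quin, Rhea]
15. Porter goes to the warehouse floor with Faye and Pim.  [the loading dock: — | the warehouse floor: Bram, Cato, Faye, Hana, Lev, Mina, Pim, Quin, Rhea]

15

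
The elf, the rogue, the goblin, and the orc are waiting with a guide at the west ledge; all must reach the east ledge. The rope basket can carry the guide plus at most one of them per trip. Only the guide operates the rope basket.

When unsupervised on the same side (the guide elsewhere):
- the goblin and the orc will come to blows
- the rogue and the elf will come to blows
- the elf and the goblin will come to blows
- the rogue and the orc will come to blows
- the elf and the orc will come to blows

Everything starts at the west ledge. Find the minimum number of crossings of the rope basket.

impossible

Whatever the first load, the items left behind include a forbidden pair without the guide. No opening move is safe, so no plan exists.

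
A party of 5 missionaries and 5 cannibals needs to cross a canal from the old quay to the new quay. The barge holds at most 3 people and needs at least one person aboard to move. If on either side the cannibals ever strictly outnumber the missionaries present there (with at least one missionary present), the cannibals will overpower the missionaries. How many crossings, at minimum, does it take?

11

Counting alone: each trip to the new quay takes at most 3 across and each return brings at least 1 back, so after t trips out (and t−1 returns) at most 3t − (t−1) of the 10 are across; that first reaches 10 at t = 5, so at least 9 crossings are needed.
The safety rule pushes this higher. Following every safe sequence of crossings, the most of the 10 that can be at the new quay as the barge arrives there on crossing 9 is 9 — never all 10.
So no plan with fewer than 11 crossings exists, and this one achieves 11:
1. 2 cannibals → the new quay.  (the old quay: 5M 3C; the new quay: 0M 2C)
2. 1 cannibal ← the old quay.  (the old quay: 5M 4C; the new quay: 0M 1C)
3. 3 cannibals → the new quay.  (the old quay: 5M 1C; the new quay: 0M 4C)
4. 1 cannibal ← the old quay.  (the old quay: 5M 2C; the new quay: 0M 3C)
5. 3 missionaries → the new quay.  (the old quay: 2M 2C; the new quay: 3M 3C)
6. 1 missionary and 1 cannibal ← the old quay.  (the old quay: 3M 3C; the new quay: 2M 2C)
7. 3 missionaries → the new quay.  (the old quay: 0M 3C; the new quay: 5M 2C)
8. 1 cannibal ← the old quay.  (the old quay: 0M 4C; the new quay: 5M 1C)
9. 2 cannibals → the new quay.  (the old quay: 0M 2C; the new quay: 5M 3C)
10. 1 cannibal ← the old quay.  (the old quay: 0M 3C; the new quay: 5M 2C)
11. 3 cannibals → the new quay.  (the old quay: 0M 0C; the new quay: 5M 5C)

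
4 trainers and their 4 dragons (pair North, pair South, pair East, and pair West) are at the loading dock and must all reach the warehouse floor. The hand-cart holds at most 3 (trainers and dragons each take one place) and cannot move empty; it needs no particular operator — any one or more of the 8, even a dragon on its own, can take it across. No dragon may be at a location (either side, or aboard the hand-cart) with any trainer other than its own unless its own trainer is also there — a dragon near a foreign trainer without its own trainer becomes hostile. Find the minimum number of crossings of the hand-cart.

Counting alone: each trip to the warehouse floor takes at most 3 across and each return brings at least 1 back, so after t trips out (and t−1 returns) at most 3t − (t−1) of the 8 are across; that first reaches 8 at t = 4, so at least 7 crossings are needed.
The safety rule pushes this higher. Following every safe sequence of crossings, the most of the 8 that can be at the warehouse floor as the hand-cart arrives there on crossing 7 is 7 — never all 8.
So no plan with fewer than 9 crossings exists, and this one achieves 9:
1. dragon North and trainer North cross → the warehouse floor.
2. trainer North crosses ← the loading dock.
3. dragon South, trainer North, and trainer South cross → the warehouse floor.
4. dragon North and trainer North cross ← the loading dock.
5. trainer East, trainer North, and trainer West cross → the warehouse floor.
6. dragon South crosses ← the loading dock.
7. dragon North and dragon South cross → the warehouse floor.
8. dragon North crosses ← the loading dock.
9. dragon East, dragon North, and dragon West cross → the warehouse floor.

9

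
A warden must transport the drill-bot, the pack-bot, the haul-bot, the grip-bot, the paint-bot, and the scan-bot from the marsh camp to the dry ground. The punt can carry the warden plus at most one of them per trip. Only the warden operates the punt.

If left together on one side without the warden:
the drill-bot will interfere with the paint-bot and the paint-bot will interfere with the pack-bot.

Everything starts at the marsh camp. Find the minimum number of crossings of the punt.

Counting alone: the warden can take at most 1 across per trip to the dry ground, so moving all 6 needs at least 6 loaded trips out, with a return between consecutive ones — at least 11 crossings.
The safety rule pushes this higher. Following every safe sequence of crossings, the most of the 6 that can be at the dry ground as the punt arrives there on crossing 11 is 5 — never all 6.
So no plan with fewer than 13 crossings exists, and this one achieves 13:
1. Warden goes to the dry ground with the paint-bot.
2. Warden goes back to the marsh camp alone.
3. Warden goes to the dry ground with the drill-bot.
4. Warden goes back to the marsh camp with the paint-bot.
5. Warden goes to the dry ground with the pack-bot.
6. Warden goes back to the marsh camp alone.
7. Warden goes to the dry ground with the haul-bot.
8. Warden goes back to the marsh camp alone.
9. Warden goes to the dry ground with the grip-bot.
10. Warden goes back to the marsh camp alone.
11. Warden goes to the dry ground with the scan-bot.
12. Warden goes back to the marsh camp alone.
13. Warden goes to the dry ground with the paint-bot.

13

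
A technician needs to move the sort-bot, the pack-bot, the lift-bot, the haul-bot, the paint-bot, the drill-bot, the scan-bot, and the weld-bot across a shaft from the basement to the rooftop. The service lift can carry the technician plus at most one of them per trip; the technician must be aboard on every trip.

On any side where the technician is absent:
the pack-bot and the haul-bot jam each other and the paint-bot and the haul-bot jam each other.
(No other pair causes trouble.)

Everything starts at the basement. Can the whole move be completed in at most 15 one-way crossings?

Counting alone: the technician can take at most 1 across per trip to the rooftop, so moving all 8 needs at least 8 loaded trips out, with a return between consecutive ones — at least 15 crossings.
The safety rule pushes this higher. Following every safe sequence of crossings, the most of the 8 that can be at the rooftop as the service lift arrives there on crossing 15 is 7 — never all 8.
So the move cannot be finished within 15 crossings. (The shortest complete plan takes 17:)
1. Technician goes to the rooftop with the haul-bot.  [the basement: the drill-bot, the lift-bot, the pack-bot, the paint-bot, the scan-bot, the sort-bot, the weld-bot | the rooftop: the haul-bot]
2. Technician goes back to the basement alone.  [the basement: the drill-bot, the lift-bot, the pack-bot, the paint-bot, the scan-bot, the sort-bot, the weld-bot | the rooftop: the haul-bot]
3. Technician goes to the rooftop with the sort-bot.  [the basement: the drill-bot, the lift-bot, the pack-bot, the paint-bot, the scan-bot, the weld-bot | the rooftop: the haul-bot, the sort-bot]
4. Technician goes back to the basement alone.  [the basement: the drill-bot, the lift-bot, the pack-bot, the paint-bot, the scan-bot, the weld-bot | the rooftop: the haul-bot, the sort-bot]
5. Technician goes to the rooftop with the pack-bot.  [the basement: the drill-bot, the lift-bot, the paint-bot, the scan-bot, the weld-bot | the rooftop: the haul-bot, the pack-bot, the sort-bot]
6. Technician goes back to the basement with the haul-bot.  [the basement: the drill-bot, the haul-bot, the lift-bot, the paint-bot, the scan-bot, the weld-bot | the rooftop: the pack-bot, the sort-bot]
7. Technician goes to the rooftop with the paint-bot.  [the basement: the drill-bot, the haul-bot, the lift-bot, the scan-bot, the weld-bot | the rooftop: the pack-bot, the paint-bot, the sort-bot]
8. Technician goes back to the basement alone.  [the basement: the drill-bot, the haul-bot, the lift-bot, the scan-bot, the weld-bot | the rooftop: the pack-bot, the paint-bot, the sort-bot]
9. Technician goes to the rooftop with the lift-bot.  [the basement: the drill-bot, the haul-bot, the scan-bot, the weld-bot | the rooftop: the lift-bot, the pack-bot, the paint-bot, the sort-bot]
10. Technician goes back to the basement alone.  [the basement: the drill-bot, the haul-bot, the scan-bot, the weld-bot | the rooftop: the lift-bot, the pack-bot, the paint-bot, the sort-bot]
11. Technician goes to the rooftop with the drill-bot.  [the basement: the haul-bot, the scan-bot, the weld-bot | the rooftop: the drill-bot, the lift-bot, the pack-bot, the paint-bot, the sort-bot]
12. Technician goes back to the basement alone.  [the basement: the haul-bot, the scan-bot, the weld-bot | the rooftop: the drill-bot, the lift-bot, the pack-bot, the paint-bot, the sort-bot]
13. Technician goes to the rooftop with the scan-bot.  [the basement: the haul-bot, the weld-bot | the rooftop: the drill-bot, the lift-bot, the pack-bot, the paint-bot, the scan-bot, the sort-bot]
14. Technician goes back to the basement alone.  [the basement: the haul-bot, the weld-bot | the rooftop: the drill-bot, the lift-bot, the pack-bot, the paint-bot, the scan-bot, the sort-bot]
15. Technician goes to the rooftop with the weld-bot.  [the basement: the haul-bot | the rooftop: the drill-bot, the lift-bot, the pack-bot, the paint-bot, the scan-bot, the sort-bot, the weld-bot]
16. Technician goes back to the basement alone.  [the basement: the haul-bot | the rooftop: the drill-bot, the lift-bot, the pack-bot, the paint-bot, the scan-bot, the sort-bot, the weld-bot]
17. Technician goes to the rooftop with the haul-bot.  [the basement: — | the rooftop: the drill-bot, the haul-bot, the lift-bot, the pack-bot, the paint-bot, the scan-bot, the sort-bot, the weld-bot]

No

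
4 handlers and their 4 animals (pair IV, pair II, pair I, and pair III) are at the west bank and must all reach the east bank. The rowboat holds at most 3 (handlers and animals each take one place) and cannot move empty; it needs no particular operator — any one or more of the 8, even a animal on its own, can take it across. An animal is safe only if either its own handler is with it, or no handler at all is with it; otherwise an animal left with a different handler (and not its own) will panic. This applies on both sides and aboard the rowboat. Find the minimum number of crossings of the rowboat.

9

Counting alone: each trip to the east bank takes at most 3 across and each return brings at least 1 back, so after t trips out (and t−1 returns) at most 3t − (t−1) of the 8 are across; that first reaches 8 at t = 4, so at least 7 crossings are needed.
The safety rule pushes this higher. Following every safe sequence of crossings, the most of the 8 that can be at the east bank as the rowboat arrives there on crossing 7 is 7 — never all 8.
So no plan with fewer than 9 crossings exists, and this one achieves 9:
1. animal IV and handler IV cross → the east bank.
2. handler IV crosses ← the west bank.
3. animal II, handler II, and handler IV cross → the east bank.
4. animal IV and handler IV cross ← the west bank.
5. handler I, handler III, and handler IV cross → the east bank.
6. animal II crosses ← the west bank.
7. animal II and animal IV cross → the east bank.
8. animal IV crosses ← the west bank.
9. animal I, animal III, and animal IV cross → the east bank.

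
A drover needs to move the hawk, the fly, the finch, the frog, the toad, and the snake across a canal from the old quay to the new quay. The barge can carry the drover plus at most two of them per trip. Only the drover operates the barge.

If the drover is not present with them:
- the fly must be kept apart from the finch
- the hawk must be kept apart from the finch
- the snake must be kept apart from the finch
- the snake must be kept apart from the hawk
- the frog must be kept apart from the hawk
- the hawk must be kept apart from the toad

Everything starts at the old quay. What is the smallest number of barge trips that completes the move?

9

Counting alone: the drover can take at most 2 across per trip to the new quay, so moving all 6 needs at least 3 loaded trips out, with a return between consecutive ones — at least 5 crossings.
The safety rule pushes this higher. Following every safe sequence of crossings, the most of the 6 that can be at the new quay as the barge arrives there on crossings 5, 7 is 4, 5 respectively — never all 6.
So no plan with fewer than 9 crossings exists, and this one achieves 9:
1. Drover goes to the new quay with the finch and the hawk.  [the old quay: the fly, the frog, the snake, the toad | the new quay: the finch, the hawk]
2. Drover goes back to the old quay with the hawk.  [the old quay: the fly, the frog, the hawk, the snake, the toad | the new quay: the finch]
3. Drover goes to the new quay with the fly and the hawk.  [the old quay: the frog, the snake, the toad | the new quay: the finch, the fly, the hawk]
4. Drover goes back to the old quay with the finch.  [the old quay: the finch, the frog, the snake, the toad | the new quay: the fly, the hawk]
5. Drover goes to the new quay with the frog and the snake.  [the old quay: the finch, the toad | the new quay: the fly, the frog, the hawk, the snake]
6. Drover goes back to the old quay with the hawk.  [the old quay: the finch, the hawk, the toad | the new quay: the fly, the frog, the snake]
7. Drover goes to the new quay with the hawk and the toad.  [the old quay: the finch | the new quay: the fly, the frog, the hawk, the snake, the toad]
8. Drover goes back to the old quay with the hawk.  [the old quay: the finch, the hawk | the new quay: the fly, the frog, the snake, the toad]
9. Drover goes to the new quay with the finch and the hawk.  [the old quay: — | the new quay: the finch, the fly, the frog, the hawk, the snake, the toad]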